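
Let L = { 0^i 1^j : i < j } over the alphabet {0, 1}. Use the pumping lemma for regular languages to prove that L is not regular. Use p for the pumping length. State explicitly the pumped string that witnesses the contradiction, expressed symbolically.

0^{p+k} 1^{p+1}

Assume L is regular; let p be its pumping constant.
Choose w = 0^p 1^{p+1} ∈ L, with |w| = 2p+1 ≥ p.
Write w = xyz as guaranteed by the lemma, with |xy| ≤ p and |y| ≥ 1.
The first p characters of w are 0's, so xy (and hence y) consists only of 0's. Write y = 0^k, 1 ≤ k ≤ p.
Consider xy^2z = 0^{p+k} 1^{p+1}. Since k ≥ 1, the 0-count p+k is at least p+1, so i < j fails; thus xy^2z ∉ L.
Contradiction. Therefore L is not regular.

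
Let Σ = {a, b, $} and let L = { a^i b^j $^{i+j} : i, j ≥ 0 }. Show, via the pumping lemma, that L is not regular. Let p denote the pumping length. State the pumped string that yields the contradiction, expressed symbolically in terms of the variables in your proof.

Suppose for contradiction that L is regular, and let p be the pumping length.
Take w = a^p b^p $^{2p} ∈ L (with i=j=p, i+j=2p), |w| = 4p ≥ p.
Write w = xyz as guaranteed by the lemma, with |xy| ≤ p and |y| ≥ 1.
The first p characters of w are a's, so xy (and hence y) consists only of a's. Write y = a^k, 1 ≤ k ≤ p.
Consider xy^2z = a^{p+k} b^p $^{2p}. Now the a- and b-counts sum to 2p+k, but the $-count is 2p ≠ 2p+k. So xy^2z ∉ L.
Contradiction. Therefore L is not regular.

a^{p+k} b^p $^{2p}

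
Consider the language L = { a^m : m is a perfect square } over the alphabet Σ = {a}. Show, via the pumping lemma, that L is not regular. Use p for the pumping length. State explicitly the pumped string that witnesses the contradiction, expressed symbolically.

Assume L is regular; let p be its pumping constant.
Take w = a^{p²} ∈ L with |w| = p² ≥ p.
By the pumping lemma, w = xyz with |xy| ≤ p and y is nonempty.
Then y = a^k for some k with 1 ≤ k ≤ p.
Pump with i = 2: xy^2z = a^{p²+k}. Since 1 ≤ k ≤ p, p² < p²+k ≤ p²+p < (p+1)², so p²+k lies strictly between consecutive squares and is not a perfect square. So xy^2z ∉ L.
Contradiction. Therefore L is not regular.

a^{p²+k}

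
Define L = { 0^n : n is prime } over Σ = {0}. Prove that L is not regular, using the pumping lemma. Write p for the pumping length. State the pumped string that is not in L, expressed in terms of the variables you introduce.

Assume L is regular. Let p be the pumping length given by the pumping lemma.
Let q be a prime with q ≥ p+2 (infinitely many primes exist), and take w = 0^q ∈ L with |w| = q ≥ p.
The pumping lemma gives a decomposition w = xyz where |xy| ≤ p and y is nonempty.
Then y = 0^k for some k with 1 ≤ k ≤ p.
Since 1 ≤ k ≤ p, |xz| = q-k. Pump with i = q+1: |xy^{q+1}z| = (q-k)+(q+1)k = q+qk = q(1+k), which is composite (both factors ≥ 2). So xy^{q+1}z = 0^{q(1+k)} ∉ L.
This contradicts the pumping lemma, so L is not regular.

0^{q(1+k)}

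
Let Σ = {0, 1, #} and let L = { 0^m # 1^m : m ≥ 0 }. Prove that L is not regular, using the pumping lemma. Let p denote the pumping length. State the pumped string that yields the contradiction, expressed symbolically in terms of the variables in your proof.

0^{p+k} # 1^p

Suppose for contradiction that L is regular, and let p be the pumping length.
Take w = 0^p # 1^p ∈ L with |w| = 2p+1 ≥ p.
By the pumping lemma, w = xyz with |xy| ≤ p and |y| > 0.
Because |xy| ≤ p and w begins with p copies of 0, we have y = 0^k with 1 ≤ k ≤ p.
Pump with i = 2: xy^2z = 0^{p+k} # 1^p, which would require p+k = p. But k ≥ 1, so xy^2z ∉ L.
This contradicts the pumping lemma, so L is not regular.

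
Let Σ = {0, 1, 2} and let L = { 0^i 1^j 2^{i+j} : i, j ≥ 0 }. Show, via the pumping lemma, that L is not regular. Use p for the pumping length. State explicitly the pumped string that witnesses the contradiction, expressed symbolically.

0^{p+k} 1^p 2^{2p}

Assume L is regular. Let p be the pumping length given by the pumping lemma.
Take w = 0^p 1^p 2^{2p} ∈ L (with i=j=p, i+j=2p), |w| = 4p ≥ p.
By the pumping lemma, w = xyz with |xy| ≤ p and |y| ≥ 1.
Since the first p symbols of w are all 0's and |xy| ≤ p, y lies entirely in the leading 0-block: y = 0^k for some k with 1 ≤ k ≤ p.
Consider xy^2z = 0^{p+k} 1^p 2^{2p}. Now the 0- and 1-counts sum to 2p+k, but the 2-count is 2p ≠ 2p+k. So xy^2z ∉ L.
This contradicts the pumping lemma, so L is not regular.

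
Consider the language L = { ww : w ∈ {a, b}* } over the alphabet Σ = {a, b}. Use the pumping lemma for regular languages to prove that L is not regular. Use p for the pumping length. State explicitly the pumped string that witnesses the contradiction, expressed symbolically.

a^{p+k} b^p a^p b^p

Assume L is regular; let p be its pumping constant.
Take w = a^p b^p a^p b^p = uu where u = a^pb^p; then w ∈ L and |w| = 4p ≥ p.
By the pumping lemma, w = xyz with |xy| ≤ p and |y| > 0.
Since the first p symbols of w are all a's and |xy| ≤ p, y lies entirely in the leading a-block: y = a^k for some k with 1 ≤ k ≤ p.
Pump with i = 2: xy^2z = a^{p+k} b^p a^p b^p, of length 4p+k. Suppose this equals vv. The string starts with a and ends with b, so v does too; thus the boundary between the two copies of v is a b→a transition. There is exactly one such transition, at position 2p+k, so |v| = 2p+k and |vv| = 4p+2k ≠ 4p+k since k ≥ 1. So xy^2z ∉ L.
This is a contradiction; hence L is not regular.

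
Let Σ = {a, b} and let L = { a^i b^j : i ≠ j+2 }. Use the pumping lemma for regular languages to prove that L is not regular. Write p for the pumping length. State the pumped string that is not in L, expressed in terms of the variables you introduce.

Assume L is regular; let p be its pumping constant.
Choose w = a^p b^{p+p!-2}. Since p ≠ (p+p!-2)+2 = p+p!, w ∈ L; and |w| ≥ p.
By the pumping lemma, w = xyz with |xy| ≤ p and y is nonempty.
The first p characters of w are a's, so xy (and hence y) consists only of a's. Write y = a^k, 1 ≤ k ≤ p.
Since 1 ≤ k ≤ p, k divides p!; set t = 1 + p!/k. Then xy^t z has p + (p!/k)·k = p + p! copies of a. Now the a-count is p+p! and (b-count)+2 = (p+p!-2)+2 = p+p!, so i ≠ j+2 fails. So xy^t z = a^{p+p!} b^{p+p!-2} ∉ L.
This is a contradiction; hence L is not regular.

a^{p+p!} b^{p+p!-2}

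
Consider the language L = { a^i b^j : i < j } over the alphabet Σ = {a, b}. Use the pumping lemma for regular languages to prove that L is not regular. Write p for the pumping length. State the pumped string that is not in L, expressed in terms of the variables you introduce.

a^{p+k} b^{p+1}

Assume L is regular; let p be its pumping constant.
Choose w = a^p b^{p+1} ∈ L, with |w| = 2p+1 ≥ p.
By the pumping lemma, w = xyz with |xy| ≤ p and |y| > 0.
Because |xy| ≤ p and w begins with p copies of a, we have y = a^k with 1 ≤ k ≤ p.
Consider xy^2z = a^{p+k} b^{p+1}. Since k ≥ 1, the a-count p+k is at least p+1, so i < j fails; thus xy^2z ∉ L.
Contradiction. Therefore L is not regular.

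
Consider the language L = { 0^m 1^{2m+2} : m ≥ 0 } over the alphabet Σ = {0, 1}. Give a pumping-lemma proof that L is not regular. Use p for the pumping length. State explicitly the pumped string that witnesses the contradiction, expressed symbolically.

Assume L is regular. Let p be the pumping length given by the pumping lemma.
Choose w = 0^p 1^{2p+2}, which is in L with |w| = 3p+2 ≥ p.
By the pumping lemma, w = xyz with |xy| ≤ p and |y| > 0.
Since the first p symbols of w are all 0's and |xy| ≤ p, y lies entirely in the leading 0-block: y = 0^k for some k with 1 ≤ k ≤ p.
Pump with i = 2: xy^2z = 0^{p+k} 1^{2p+2}. For this to lie in L we would need 2p+2 = 2(p+k)+2, which forces k = 0. But k ≥ 1, so xy^2z ∉ L.
This is a contradiction; hence L is not regular.

0^{p+k} 1^{2p+2}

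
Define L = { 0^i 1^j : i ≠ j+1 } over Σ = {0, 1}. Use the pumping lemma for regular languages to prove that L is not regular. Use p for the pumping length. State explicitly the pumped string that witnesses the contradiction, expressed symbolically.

0^{p+p!} 1^{p+p!-1}

Suppose for contradiction that L is regular, and let p be the pumping length.
Choose w = 0^p 1^{p+p!-1}. Since p ≠ (p+p!-1)+1 = p+p!, w ∈ L; and |w| ≥ p.
Write w = xyz as guaranteed by the lemma, with |xy| ≤ p and |y| > 0.
Because |xy| ≤ p and w begins with p copies of 0, we have y = 0^k with 1 ≤ k ≤ p.
Since 1 ≤ k ≤ p, k divides p!; set t = 1 + p!/k. Then xy^t z has p + (p!/k)·k = p + p! copies of 0. Now the 0-count is p+p! and (1-count)+1 = (p+p!-1)+1 = p+p!, so i ≠ j+1 fails. So xy^t z = 0^{p+p!} 1^{p+p!-1} ∉ L.
Contradiction. Therefore L is not regular.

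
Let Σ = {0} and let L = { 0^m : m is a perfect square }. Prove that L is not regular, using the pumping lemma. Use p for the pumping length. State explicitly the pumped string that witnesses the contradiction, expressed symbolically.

0^{p²+k}

Toward a contradiction, assume L is regular with pumping length p.
Take w = 0^{p²} ∈ L with |w| = p² ≥ p.
Write w = xyz as guaranteed by the lemma, with |xy| ≤ p and |y| > 0.
Then y = 0^k for some k with 1 ≤ k ≤ p.
Pump with i = 2: xy^2z = 0^{p²+k}. Since 1 ≤ k ≤ p, p² < p²+k ≤ p²+p < (p+1)², so p²+k lies strictly between consecutive squares and is not a perfect square. So xy^2z ∉ L.
This contradicts the pumping lemma, so L is not regular.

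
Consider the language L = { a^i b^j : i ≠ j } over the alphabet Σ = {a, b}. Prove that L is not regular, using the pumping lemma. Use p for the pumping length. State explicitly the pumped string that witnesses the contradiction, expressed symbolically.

Toward a contradiction, assume L is regular with pumping length p.
Choose w = a^p b^{p+p!}. Since p ≠ p+p!, w ∈ L; and |w| ≥ p.
By the pumping lemma, w = xyz with |xy| ≤ p and |y| > 0.
Since the first p symbols of w are all a's and |xy| ≤ p, y lies entirely in the leading a-block: y = a^k for some k with 1 ≤ k ≤ p.
Since 1 ≤ k ≤ p, k divides p!; set t = 1 + p!/k. Then xy^t z has p + (p!/k)·k = p + p! copies of a. Now the a-count equals the b-count, so i ≠ j fails. So xy^t z = a^{p+p!} b^{p+p!} ∉ L.
Contradiction. Therefore L is not regular.

a^{p+p!} b^{p+p!}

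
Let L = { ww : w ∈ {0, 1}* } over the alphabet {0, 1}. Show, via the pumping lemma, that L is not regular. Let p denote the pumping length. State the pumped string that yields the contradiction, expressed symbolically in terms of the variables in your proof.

0^{p+k} 1^p 0^p 1^p

Assume L is regular; let p be its pumping constant.
Take w = 0^p 1^p 0^p 1^p = uu where u = 0^p1^p; then w ∈ L and |w| = 4p ≥ p.
The pumping lemma gives a decomposition w = xyz where |xy| ≤ p and |y| ≥ 1.
The first p characters of w are 0's, so xy (and hence y) consists only of 0's. Write y = 0^k, 1 ≤ k ≤ p.
Pump with i = 2: xy^2z = 0^{p+k} 1^p 0^p 1^p, of length 4p+k. Suppose this equals vv. The string starts with 0 and ends with 1, so v does too; thus the boundary between the two copies of v is a 1→0 transition. There is exactly one such transition, at position 2p+k, so |v| = 2p+k and |vv| = 4p+2k ≠ 4p+k since k ≥ 1. So xy^2z ∉ L.
This contradicts the pumping lemma, so L is not regular.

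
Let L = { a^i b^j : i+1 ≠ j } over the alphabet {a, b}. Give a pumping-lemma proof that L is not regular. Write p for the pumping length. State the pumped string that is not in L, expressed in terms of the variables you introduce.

Suppose for contradiction that L is regular, and let p be the pumping length.
Choose w = a^p b^{p+p!+1}. Since p ≠ (p+p!+1)-1 = p+p!, w ∈ L; and |w| ≥ p.
Write w = xyz as guaranteed by the lemma, with |xy| ≤ p and |y| > 0.
The first p characters of w are a's, so xy (and hence y) consists only of a's. Write y = a^k, 1 ≤ k ≤ p.
Since 1 ≤ k ≤ p, k divides p!; set t = 1 + p!/k. Then xy^t z has p + (p!/k)·k = p + p! copies of a. Now the a-count is p+p! and (b-count)-1 = (p+p!+1)-1 = p+p!, so i+1 ≠ j fails. So xy^t z = a^{p+p!} b^{p+p!+1} ∉ L.
Contradiction. Therefore L is not regular.

a^{p+p!} b^{p+p!+1}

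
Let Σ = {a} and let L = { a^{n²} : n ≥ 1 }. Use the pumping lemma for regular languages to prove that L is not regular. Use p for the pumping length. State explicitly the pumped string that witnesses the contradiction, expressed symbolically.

Suppose for contradiction that L is regular, and let p be the pumping length.
Take w = a^{p²} ∈ L with |w| = p² ≥ p.
By the pumping lemma, w = xyz with |xy| ≤ p and |y| ≥ 1.
Then y = a^k for some k with 1 ≤ k ≤ p.
Pump with i = 2: xy^2z = a^{p²+k}. Since 1 ≤ k ≤ p, p² < p²+k ≤ p²+p < (p+1)², so p²+k lies strictly between consecutive squares and is not a perfect square. So xy^2z ∉ L.
This is a contradiction; hence L is not regular.

a^{p²+k}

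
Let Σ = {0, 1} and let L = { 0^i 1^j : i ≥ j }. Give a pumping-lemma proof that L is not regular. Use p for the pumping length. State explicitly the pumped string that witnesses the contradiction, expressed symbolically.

0^{p-k} 1^p

Assume L is regular. Let p be the pumping length given by the pumping lemma.
Choose w = 0^p 1^p ∈ L, with |w| = 2p ≥ p.
Write w = xyz as guaranteed by the lemma, with |xy| ≤ p and y is nonempty.
The first p characters of w are 0's, so xy (and hence y) consists only of 0's. Write y = 0^k, 1 ≤ k ≤ p.
Consider xy^0z = xz = 0^{p-k} 1^p. Since k ≥ 1, the 0-count p-k is less than p, so i ≥ j fails; thus xz ∉ L.
This contradicts the pumping lemma, so L is not regular.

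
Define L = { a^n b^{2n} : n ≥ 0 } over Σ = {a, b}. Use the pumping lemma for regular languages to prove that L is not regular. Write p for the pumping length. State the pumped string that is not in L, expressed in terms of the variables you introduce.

a^{p+k} b^{2p}

Assume L is regular. Let p be the pumping length given by the pumping lemma.
Choose w = a^p b^{2p}, which is in L with |w| = 3p ≥ p.
By the pumping lemma, w = xyz with |xy| ≤ p and |y| > 0.
Because |xy| ≤ p and w begins with p copies of a, we have y = a^k with 1 ≤ k ≤ p.
Pump with i = 2: xy^2z = a^{p+k} b^{2p}. For this to lie in L we would need 2p = 2(p+k), which forces k = 0. But k ≥ 1, so xy^2z ∉ L.
Contradiction. Therefore L is not regular.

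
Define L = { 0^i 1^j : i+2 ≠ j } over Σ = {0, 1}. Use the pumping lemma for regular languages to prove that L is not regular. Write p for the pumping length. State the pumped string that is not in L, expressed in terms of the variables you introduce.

0^{p+p!} 1^{p+p!+2}

Suppose for contradiction that L is regular, and let p be the pumping length.
Choose w = 0^p 1^{p+p!+2}. Since p ≠ (p+p!+2)-2 = p+p!, w ∈ L; and |w| ≥ p.
By the pumping lemma, w = xyz with |xy| ≤ p and |y| > 0.
Because |xy| ≤ p and w begins with p copies of 0, we have y = 0^k with 1 ≤ k ≤ p.
Since 1 ≤ k ≤ p, k divides p!; set t = 1 + p!/k. Then xy^t z has p + (p!/k)·k = p + p! copies of 0. Now the 0-count is p+p! and (1-count)-2 = (p+p!+2)-2 = p+p!, so i+2 ≠ j fails. So xy^t z = 0^{p+p!} 1^{p+p!+2} ∉ L.
This is a contradiction; hence L is not regular.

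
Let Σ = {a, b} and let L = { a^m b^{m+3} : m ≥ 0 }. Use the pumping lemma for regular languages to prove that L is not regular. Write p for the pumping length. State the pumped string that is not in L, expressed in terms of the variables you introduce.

Assume L is regular. Let p be the pumping length given by the pumping lemma.
Choose w = a^p b^{p+3}, which is in L with |w| = 2p+3 ≥ p.
Write w = xyz as guaranteed by the lemma, with |xy| ≤ p and y is nonempty.
Since the first p symbols of w are all a's and |xy| ≤ p, y lies entirely in the leading a-block: y = a^k for some k with 1 ≤ k ≤ p.
Pump with i = 2: xy^2z = a^{p+k} b^{p+3}. For this to lie in L we would need p+3 = (p+k)+3, which forces k = 0. But k ≥ 1, so xy^2z ∉ L.
This contradicts the pumping lemma, so L is not regular.

a^{p+k} b^{p+3}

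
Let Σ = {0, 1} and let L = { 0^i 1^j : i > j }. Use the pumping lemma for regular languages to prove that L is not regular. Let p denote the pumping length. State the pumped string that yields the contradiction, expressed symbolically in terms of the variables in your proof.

Suppose for contradiction that L is regular, and let p be the pumping length.
Choose w = 0^{p+1} 1^p ∈ L, with |w| = 2p+1 ≥ p.
Write w = xyz as guaranteed by the lemma, with |xy| ≤ p and |y| ≥ 1.
Because |xy| ≤ p and w begins with p copies of 0, we have y = 0^k with 1 ≤ k ≤ p.
Consider xy^0z = xz = 0^{p+1-k} 1^p. Since k ≥ 1, the 0-count p+1-k is at most p, so i > j fails; thus xz ∉ L.
Contradiction. Therefore L is not regular.

0^{p+1-k} 1^p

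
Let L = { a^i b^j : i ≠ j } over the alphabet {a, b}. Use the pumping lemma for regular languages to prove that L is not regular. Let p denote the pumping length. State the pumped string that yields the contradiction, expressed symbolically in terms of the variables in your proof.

a^{p+p!} b^{p+p!}

Toward a contradiction, assume L is regular with pumping length p.
Choose w = a^p b^{p+p!}. Since p ≠ p+p!, w ∈ L; and |w| ≥ p.
By the pumping lemma, w = xyz with |xy| ≤ p and |y| > 0.
The first p characters of w are a's, so xy (and hence y) consists only of a's. Write y = a^k, 1 ≤ k ≤ p.
Since 1 ≤ k ≤ p, k divides p!; set t = 1 + p!/k. Then xy^t z has p + (p!/k)·k = p + p! copies of a. Now the a-count equals the b-count, so i ≠ j fails. So xy^t z = a^{p+p!} b^{p+p!} ∉ L.
This is a contradiction; hence L is not regular.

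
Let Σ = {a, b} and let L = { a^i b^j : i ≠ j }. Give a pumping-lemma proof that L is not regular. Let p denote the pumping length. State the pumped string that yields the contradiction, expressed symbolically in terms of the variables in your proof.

a^{p+p!} b^{p+p!}

Toward a contradiction, assume L is regular with pumping length p.
Choose w = a^p b^{p+p!}. Since p ≠ p+p!, w ∈ L; and |w| ≥ p.
The pumping lemma gives a decomposition w = xyz where |xy| ≤ p and |y| ≥ 1.
Because |xy| ≤ p and w begins with p copies of a, we have y = a^k with 1 ≤ k ≤ p.
Since 1 ≤ k ≤ p, k divides p!; set t = 1 + p!/k. Then xy^t z has p + (p!/k)·k = p + p! copies of a. Now the a-count equals the b-count, so i ≠ j fails. So xy^t z = a^{p+p!} b^{p+p!} ∉ L.
This contradicts the pumping lemma, so L is not regular.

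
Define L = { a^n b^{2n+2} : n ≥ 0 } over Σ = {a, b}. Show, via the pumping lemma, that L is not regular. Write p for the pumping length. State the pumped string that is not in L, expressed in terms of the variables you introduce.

Assume L is regular; let p be its pumping constant.
Choose w = a^p b^{2p+2}, which is in L with |w| = 3p+2 ≥ p.
The pumping lemma gives a decomposition w = xyz where |xy| ≤ p and |y| ≥ 1.
The first p characters of w are a's, so xy (and hence y) consists only of a's. Write y = a^k, 1 ≤ k ≤ p.
Pump with i = 2: xy^2z = a^{p+k} b^{2p+2}. For this to lie in L we would need 2p+2 = 2(p+k)+2, which forces k = 0. But k ≥ 1, so xy^2z ∉ L.
This contradicts the pumping lemma, so L is not regular.

a^{p+k} b^{2p+2}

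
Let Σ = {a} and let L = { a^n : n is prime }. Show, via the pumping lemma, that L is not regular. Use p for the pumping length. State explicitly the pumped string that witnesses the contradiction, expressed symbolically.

a^{q(1+k)}

Suppose for contradiction that L is regular, and let p be the pumping length.
Let q be a prime with q ≥ p+2 (infinitely many primes exist), and take w = a^q ∈ L with |w| = q ≥ p.
By the pumping lemma, w = xyz with |xy| ≤ p and y is nonempty.
Then y = a^k for some k with 1 ≤ k ≤ p.
Since 1 ≤ k ≤ p, |xz| = q-k. Pump with i = q+1: |xy^{q+1}z| = (q-k)+(q+1)k = q+qk = q(1+k), which is composite (both factors ≥ 2). So xy^{q+1}z = a^{q(1+k)} ∉ L.
Contradiction. Therefore L is not regular.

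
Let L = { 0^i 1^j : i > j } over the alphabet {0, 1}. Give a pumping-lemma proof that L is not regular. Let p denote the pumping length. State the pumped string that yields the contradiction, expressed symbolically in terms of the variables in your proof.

0^{p+1-k} 1^p

Toward a contradiction, assume L is regular with pumping length p.
Choose w = 0^{p+1} 1^p ∈ L, with |w| = 2p+1 ≥ p.
Write w = xyz as guaranteed by the lemma, with |xy| ≤ p and |y| > 0.
The first p characters of w are 0's, so xy (and hence y) consists only of 0's. Write y = 0^k, 1 ≤ k ≤ p.
Consider xy^0z = xz = 0^{p+1-k} 1^p. Since k ≥ 1, the 0-count p+1-k is at most p, so i > j fails; thus xz ∉ L.
This is a contradiction; hence L is not regular.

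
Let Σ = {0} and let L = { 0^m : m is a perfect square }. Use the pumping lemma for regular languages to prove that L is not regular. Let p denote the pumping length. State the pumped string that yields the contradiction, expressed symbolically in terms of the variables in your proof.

0^{p²+k}

Suppose for contradiction that L is regular, and let p be the pumping length.
Take w = 0^{p²} ∈ L with |w| = p² ≥ p.
Write w = xyz as guaranteed by the lemma, with |xy| ≤ p and |y| ≥ 1.
Then y = 0^k for some k with 1 ≤ k ≤ p.
Pump with i = 2: xy^2z = 0^{p²+k}. Since 1 ≤ k ≤ p, p² < p²+k ≤ p²+p < (p+1)², so p²+k lies strictly between consecutive squares and is not a perfect square. So xy^2z ∉ L.
Contradiction. Therefore L is not regular.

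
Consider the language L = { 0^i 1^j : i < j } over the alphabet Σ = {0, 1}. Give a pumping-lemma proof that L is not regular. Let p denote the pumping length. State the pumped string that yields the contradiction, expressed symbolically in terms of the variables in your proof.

Assume L is regular. Let p be the pumping length given by the pumping lemma.
Choose w = 0^p 1^{p+1} ∈ L, with |w| = 2p+1 ≥ p.
The pumping lemma gives a decomposition w = xyz where |xy| ≤ p and |y| ≥ 1.
Because |xy| ≤ p and w begins with p copies of 0, we have y = 0^k with 1 ≤ k ≤ p.
Consider xy^2z = 0^{p+k} 1^{p+1}. Since k ≥ 1, the 0-count p+k is at least p+1, so i < j fails; thus xy^2z ∉ L.
This contradicts the pumping lemma, so L is not regular.

0^{p+k} 1^{p+1}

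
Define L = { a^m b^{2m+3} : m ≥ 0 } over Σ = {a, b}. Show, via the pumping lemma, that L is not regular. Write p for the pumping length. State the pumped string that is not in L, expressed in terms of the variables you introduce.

Assume L is regular; let p be its pumping constant.
Take w = a^p b^{2p+3}. Then w ∈ L and |w| = 3p+3 ≥ p.
Write w = xyz as guaranteed by the lemma, with |xy| ≤ p and |y| ≥ 1.
Because |xy| ≤ p and w begins with p copies of a, we have y = a^k with 1 ≤ k ≤ p.
Pump with i = 2: xy^2z = a^{p+k} b^{2p+3}. For this to lie in L we would need 2p+3 = 2(p+k)+3, which forces k = 0. But k ≥ 1, so xy^2z ∉ L.
This contradicts the pumping lemma, so L is not regular.

a^{p+k} b^{2p+3}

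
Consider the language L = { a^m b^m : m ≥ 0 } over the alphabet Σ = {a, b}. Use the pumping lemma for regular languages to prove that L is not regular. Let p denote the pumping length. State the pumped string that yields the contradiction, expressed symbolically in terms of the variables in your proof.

Toward a contradiction, assume L is regular with pumping length p.
Choose w = a^p b^p, which is in L with |w| = 2p ≥ p.
The pumping lemma gives a decomposition w = xyz where |xy| ≤ p and y is nonempty.
The first p characters of w are a's, so xy (and hence y) consists only of a's. Write y = a^k, 1 ≤ k ≤ p.
Pump with i = 2: xy^2z = a^{p+k} b^p. For this to lie in L we would need p = p+k, which forces k = 0. But k ≥ 1, so xy^2z ∉ L.
This contradicts the pumping lemma, so L is not regular.

a^{p+k} b^p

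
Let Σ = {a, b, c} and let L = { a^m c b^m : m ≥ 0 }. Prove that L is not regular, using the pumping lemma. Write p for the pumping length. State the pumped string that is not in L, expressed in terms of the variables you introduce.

a^{p+k} c b^p

Suppose for contradiction that L is regular, and let p be the pumping length.
Take w = a^p c b^p ∈ L with |w| = 2p+1 ≥ p.
By the pumping lemma, w = xyz with |xy| ≤ p and |y| > 0.
The first p characters of w are a's, so xy (and hence y) consists only of a's. Write y = a^k, 1 ≤ k ≤ p.
Pump with i = 2: xy^2z = a^{p+k} c b^p, which would require p+k = p. But k ≥ 1, so xy^2z ∉ L.
This is a contradiction; hence L is not regular.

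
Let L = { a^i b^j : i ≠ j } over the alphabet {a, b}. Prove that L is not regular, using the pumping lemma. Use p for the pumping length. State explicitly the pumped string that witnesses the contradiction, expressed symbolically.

a^{p+p!} b^{p+p!}

Assume L is regular; let p be its pumping constant.
Choose w = a^p b^{p+p!}. Since p ≠ p+p!, w ∈ L; and |w| ≥ p.
Write w = xyz as guaranteed by the lemma, with |xy| ≤ p and |y| ≥ 1.
Because |xy| ≤ p and w begins with p copies of a, we have y = a^k with 1 ≤ k ≤ p.
Since 1 ≤ k ≤ p, k divides p!; set t = 1 + p!/k. Then xy^t z has p + (p!/k)·k = p + p! copies of a. Now the a-count equals the b-count, so i ≠ j fails. So xy^t z = a^{p+p!} b^{p+p!} ∉ L.
This contradicts the pumping lemma, so L is not regular.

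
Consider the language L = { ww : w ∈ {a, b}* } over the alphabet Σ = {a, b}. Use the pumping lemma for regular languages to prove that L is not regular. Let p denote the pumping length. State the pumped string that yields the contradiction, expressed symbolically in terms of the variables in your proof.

a^{p+k} b^p a^p b^p

Toward a contradiction, assume L is regular with pumping length p.
Take w = a^p b^p a^p b^p = uu where u = a^pb^p; then w ∈ L and |w| = 4p ≥ p.
Write w = xyz as guaranteed by the lemma, with |xy| ≤ p and |y| > 0.
Because |xy| ≤ p and w begins with p copies of a, we have y = a^k with 1 ≤ k ≤ p.
Pump with i = 2: xy^2z = a^{p+k} b^p a^p b^p, of length 4p+k. Suppose this equals vv. The string starts with a and ends with b, so v does too; thus the boundary between the two copies of v is a b→a transition. There is exactly one such transition, at position 2p+k, so |v| = 2p+k and |vv| = 4p+2k ≠ 4p+k since k ≥ 1. So xy^2z ∉ L.
This is a contradiction; hence L is not regular.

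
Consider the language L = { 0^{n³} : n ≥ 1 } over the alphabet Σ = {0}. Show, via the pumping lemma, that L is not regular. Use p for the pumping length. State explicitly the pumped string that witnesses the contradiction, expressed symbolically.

Suppose for contradiction that L is regular, and let p be the pumping length.
Take w = 0^{p³} ∈ L with |w| = p³ ≥ p.
Write w = xyz as guaranteed by the lemma, with |xy| ≤ p and y is nonempty.
Then y = 0^k for some k with 1 ≤ k ≤ p.
Pump with i = 2: xy^2z = 0^{p³+k}. Since 1 ≤ k ≤ p, p³ < p³+k ≤ p³+p < p³+3p²+3p+1 = (p+1)³, so p³+k is not a perfect cube. So xy^2z ∉ L.
This contradicts the pumping lemma, so L is not regular.

0^{p³+k}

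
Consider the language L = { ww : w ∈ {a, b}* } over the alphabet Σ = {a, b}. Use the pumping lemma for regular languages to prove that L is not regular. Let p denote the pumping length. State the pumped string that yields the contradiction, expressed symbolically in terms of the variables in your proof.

Suppose for contradiction that L is regular, and let p be the pumping length.
Take w = a^p b^p a^p b^p = uu where u = a^pb^p; then w ∈ L and |w| = 4p ≥ p.
Write w = xyz as guaranteed by the lemma, with |xy| ≤ p and |y| ≥ 1.
Because |xy| ≤ p and w begins with p copies of a, we have y = a^k with 1 ≤ k ≤ p.
Pump with i = 2: xy^2z = a^{p+k} b^p a^p b^p, of length 4p+k. Suppose this equals vv. The string starts with a and ends with b, so v does too; thus the boundary between the two copies of v is a b→a transition. There is exactly one such transition, at position 2p+k, so |v| = 2p+k and |vv| = 4p+2k ≠ 4p+k since k ≥ 1. So xy^2z ∉ L.
Contradiction. Therefore L is not regular.

a^{p+k} b^p a^p b^p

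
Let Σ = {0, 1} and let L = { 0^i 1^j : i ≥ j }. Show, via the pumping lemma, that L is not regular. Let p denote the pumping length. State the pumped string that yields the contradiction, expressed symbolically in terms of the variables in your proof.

Suppose for contradiction that L is regular, and let p be the pumping length.
Choose w = 0^p 1^p ∈ L, with |w| = 2p ≥ p.
Write w = xyz as guaranteed by the lemma, with |xy| ≤ p and y is nonempty.
Because |xy| ≤ p and w begins with p copies of 0, we have y = 0^k with 1 ≤ k ≤ p.
Consider xy^0z = xz = 0^{p-k} 1^p. Since k ≥ 1, the 0-count p-k is less than p, so i ≥ j fails; thus xz ∉ L.
Contradiction. Therefore L is not regular.

0^{p-k} 1^p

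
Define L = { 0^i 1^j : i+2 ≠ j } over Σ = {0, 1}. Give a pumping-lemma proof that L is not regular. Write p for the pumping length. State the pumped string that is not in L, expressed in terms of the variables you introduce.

Toward a contradiction, assume L is regular with pumping length p.
Choose w = 0^p 1^{p+p!+2}. Since p ≠ (p+p!+2)-2 = p+p!, w ∈ L; and |w| ≥ p.
By the pumping lemma, w = xyz with |xy| ≤ p and y is nonempty.
The first p characters of w are 0's, so xy (and hence y) consists only of 0's. Write y = 0^k, 1 ≤ k ≤ p.
Since 1 ≤ k ≤ p, k divides p!; set t = 1 + p!/k. Then xy^t z has p + (p!/k)·k = p + p! copies of 0. Now the 0-count is p+p! and (1-count)-2 = (p+p!+2)-2 = p+p!, so i+2 ≠ j fails. So xy^t z = 0^{p+p!} 1^{p+p!+2} ∉ L.
This is a contradiction; hence L is not regular.

0^{p+p!} 1^{p+p!+2}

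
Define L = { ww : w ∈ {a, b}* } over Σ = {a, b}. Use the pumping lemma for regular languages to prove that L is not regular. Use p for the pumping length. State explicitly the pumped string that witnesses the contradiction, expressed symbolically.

a^{p+k} b^p a^p b^p

Assume L is regular; let p be its pumping constant.
Take w = a^p b^p a^p b^p = uu where u = a^pb^p; then w ∈ L and |w| = 4p ≥ p.
Write w = xyz as guaranteed by the lemma, with |xy| ≤ p and |y| > 0.
Because |xy| ≤ p and w begins with p copies of a, we have y = a^k with 1 ≤ k ≤ p.
Pump with i = 2: xy^2z = a^{p+k} b^p a^p b^p, of length 4p+k. Suppose this equals vv. The string starts with a and ends with b, so v does too; thus the boundary between the two copies of v is a b→a transition. There is exactly one such transition, at position 2p+k, so |v| = 2p+k and |vv| = 4p+2k ≠ 4p+k since k ≥ 1. So xy^2z ∉ L.
This is a contradiction; hence L is not regular.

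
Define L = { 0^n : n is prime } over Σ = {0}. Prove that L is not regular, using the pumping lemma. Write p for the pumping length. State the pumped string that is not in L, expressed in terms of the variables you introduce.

Suppose for contradiction that L is regular, and let p be the pumping length.
Let q be a prime with q ≥ p+2 (infinitely many primes exist), and take w = 0^q ∈ L with |w| = q ≥ p.
By the pumping lemma, w = xyz with |xy| ≤ p and |y| > 0.
Then y = 0^k for some k with 1 ≤ k ≤ p.
Since 1 ≤ k ≤ p, |xz| = q-k. Pump with i = q+1: |xy^{q+1}z| = (q-k)+(q+1)k = q+qk = q(1+k), which is composite (both factors ≥ 2). So xy^{q+1}z = 0^{q(1+k)} ∉ L.
Contradiction. Therefore L is not regular.

0^{q(1+k)}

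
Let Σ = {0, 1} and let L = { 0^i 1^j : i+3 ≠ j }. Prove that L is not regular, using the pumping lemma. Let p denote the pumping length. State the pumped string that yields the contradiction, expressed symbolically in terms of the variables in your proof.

Assume L is regular; let p be its pumping constant.
Choose w = 0^p 1^{p+p!+3}. Since p ≠ (p+p!+3)-3 = p+p!, w ∈ L; and |w| ≥ p.
The pumping lemma gives a decomposition w = xyz where |xy| ≤ p and |y| > 0.
Because |xy| ≤ p and w begins with p copies of 0, we have y = 0^k with 1 ≤ k ≤ p.
Since 1 ≤ k ≤ p, k divides p!; set t = 1 + p!/k. Then xy^t z has p + (p!/k)·k = p + p! copies of 0. Now the 0-count is p+p! and (1-count)-3 = (p+p!+3)-3 = p+p!, so i+3 ≠ j fails. So xy^t z = 0^{p+p!} 1^{p+p!+3} ∉ L.
This is a contradiction; hence L is not regular.

0^{p+p!} 1^{p+p!+3}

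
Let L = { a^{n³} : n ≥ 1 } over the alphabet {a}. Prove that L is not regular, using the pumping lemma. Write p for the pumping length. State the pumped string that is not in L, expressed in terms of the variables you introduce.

Assume L is regular; let p be its pumping constant.
Take w = a^{p³} ∈ L with |w| = p³ ≥ p.
Write w = xyz as guaranteed by the lemma, with |xy| ≤ p and |y| > 0.
Then y = a^k for some k with 1 ≤ k ≤ p.
Pump with i = 2: xy^2z = a^{p³+k}. Since 1 ≤ k ≤ p, p³ < p³+k ≤ p³+p < p³+3p²+3p+1 = (p+1)³, so p³+k is not a perfect cube. So xy^2z ∉ L.
Contradiction. Therefore L is not regular.

a^{p³+k}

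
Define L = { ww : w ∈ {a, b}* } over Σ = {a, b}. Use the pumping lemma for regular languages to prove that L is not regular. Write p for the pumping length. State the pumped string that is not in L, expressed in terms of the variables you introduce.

Suppose for contradiction that L is regular, and let p be the pumping length.
Take w = a^p b^p a^p b^p = uu where u = a^pb^p; then w ∈ L and |w| = 4p ≥ p.
The pumping lemma gives a decomposition w = xyz where |xy| ≤ p and y is nonempty.
The first p characters of w are a's, so xy (and hence y) consists only of a's. Write y = a^k, 1 ≤ k ≤ p.
Pump with i = 2: xy^2z = a^{p+k} b^p a^p b^p, of length 4p+k. Suppose this equals vv. The string starts with a and ends with b, so v does too; thus the boundary between the two copies of v is a b→a transition. There is exactly one such transition, at position 2p+k, so |v| = 2p+k and |vv| = 4p+2k ≠ 4p+k since k ≥ 1. So xy^2z ∉ L.
This is a contradiction; hence L is not regular.

a^{p+k} b^p a^p b^p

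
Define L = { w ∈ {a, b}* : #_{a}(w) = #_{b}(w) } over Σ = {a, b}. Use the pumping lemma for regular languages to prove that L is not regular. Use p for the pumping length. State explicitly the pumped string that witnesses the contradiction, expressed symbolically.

Suppose for contradiction that L is regular, and let p be the pumping length.
Choose w = a^p b^p ∈ L with |w| = 2p ≥ p.
Write w = xyz as guaranteed by the lemma, with |xy| ≤ p and |y| ≥ 1.
The first p characters of w are a's, so xy (and hence y) consists only of a's. Write y = a^k, 1 ≤ k ≤ p.
Pump with i = 2: xy^2z = a^{p+k} b^p has p+k occurrences of a but only p of b. Since k ≥ 1 the counts differ, so xy^2z ∉ L.
Contradiction. Therefore L is not regular.

a^{p+k} b^p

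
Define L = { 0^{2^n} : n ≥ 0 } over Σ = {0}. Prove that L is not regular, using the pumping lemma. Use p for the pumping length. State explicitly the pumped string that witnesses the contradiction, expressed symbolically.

0^{2^p+k}

Toward a contradiction, assume L is regular with pumping length p.
Take w = 0^{2^p} ∈ L with |w| = 2^p ≥ p.
The pumping lemma gives a decomposition w = xyz where |xy| ≤ p and y is nonempty.
Then y = 0^k for some k with 1 ≤ k ≤ p.
Pump with i = 2: xy^2z = 0^{2^p+k}. Since 1 ≤ k ≤ p < 2^p, we have 2^p < 2^p+k < 2^{p+1}, so 2^p+k is not a power of 2. So xy^2z ∉ L.
This is a contradiction; hence L is not regular.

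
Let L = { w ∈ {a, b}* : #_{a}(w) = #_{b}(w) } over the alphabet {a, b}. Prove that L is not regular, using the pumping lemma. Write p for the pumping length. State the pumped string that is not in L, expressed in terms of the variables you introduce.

Suppose for contradiction that L is regular, and let p be the pumping length.
Choose w = a^p b^p ∈ L with |w| = 2p ≥ p.
By the pumping lemma, w = xyz with |xy| ≤ p and |y| ≥ 1.
The first p characters of w are a's, so xy (and hence y) consists only of a's. Write y = a^k, 1 ≤ k ≤ p.
Pump with i = 2: xy^2z = a^{p+k} b^p has p+k occurrences of a but only p of b. Since k ≥ 1 the counts differ, so xy^2z ∉ L.
This contradicts the pumping lemma, so L is not regular.

a^{p+k} b^p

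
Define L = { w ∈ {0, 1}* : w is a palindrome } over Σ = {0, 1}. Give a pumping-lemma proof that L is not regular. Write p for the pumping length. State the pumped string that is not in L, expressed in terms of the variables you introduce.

Assume L is regular; let p be its pumping constant.
Take w = 0^p 1 0^p, a palindrome of length 2p+1 ≥ p.
The pumping lemma gives a decomposition w = xyz where |xy| ≤ p and y is nonempty.
Because |xy| ≤ p and w begins with p copies of 0, we have y = 0^k with 1 ≤ k ≤ p.
Pump with i = 2: xy^2z = 0^{p+k} 1 0^p. Its reverse is 0^p 1 0^{p+k}, which differs from xy^2z since k ≥ 1. So xy^2z is not a palindrome and xy^2z ∉ L.
This contradicts the pumping lemma, so L is not regular.

0^{p+k} 1 0^p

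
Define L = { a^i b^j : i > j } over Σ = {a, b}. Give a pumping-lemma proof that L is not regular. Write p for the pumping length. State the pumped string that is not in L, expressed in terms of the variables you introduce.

Toward a contradiction, assume L is regular with pumping length p.
Choose w = a^{p+1} b^p ∈ L, with |w| = 2p+1 ≥ p.
By the pumping lemma, w = xyz with |xy| ≤ p and |y| > 0.
Since the first p symbols of w are all a's and |xy| ≤ p, y lies entirely in the leading a-block: y = a^k for some k with 1 ≤ k ≤ p.
Consider xy^0z = xz = a^{p+1-k} b^p. Since k ≥ 1, the a-count p+1-k is at most p, so i > j fails; thus xz ∉ L.
This contradicts the pumping lemma, so L is not regular.

a^{p+1-k} b^p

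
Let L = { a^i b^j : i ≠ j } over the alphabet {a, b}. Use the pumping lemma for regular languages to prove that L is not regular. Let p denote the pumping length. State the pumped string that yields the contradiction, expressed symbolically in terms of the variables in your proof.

a^{p+p!} b^{p+p!}

Toward a contradiction, assume L is regular with pumping length p.
Choose w = a^p b^{p+p!}. Since p ≠ p+p!, w ∈ L; and |w| ≥ p.
Write w = xyz as guaranteed by the lemma, with |xy| ≤ p and |y| ≥ 1.
The first p characters of w are a's, so xy (and hence y) consists only of a's. Write y = a^k, 1 ≤ k ≤ p.
Since 1 ≤ k ≤ p, k divides p!; set t = 1 + p!/k. Then xy^t z has p + (p!/k)·k = p + p! copies of a. Now the a-count equals the b-count, so i ≠ j fails. So xy^t z = a^{p+p!} b^{p+p!} ∉ L.
Contradiction. Therefore L is not regular.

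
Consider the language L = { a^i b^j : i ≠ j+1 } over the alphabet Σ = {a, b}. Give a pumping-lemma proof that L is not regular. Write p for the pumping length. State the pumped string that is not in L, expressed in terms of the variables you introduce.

a^{p+p!} b^{p+p!-1}

Assume L is regular. Let p be the pumping length given by the pumping lemma.
Choose w = a^p b^{p+p!-1}. Since p ≠ (p+p!-1)+1 = p+p!, w ∈ L; and |w| ≥ p.
Write w = xyz as guaranteed by the lemma, with |xy| ≤ p and y is nonempty.
Since the first p symbols of w are all a's and |xy| ≤ p, y lies entirely in the leading a-block: y = a^k for some k with 1 ≤ k ≤ p.
Since 1 ≤ k ≤ p, k divides p!; set t = 1 + p!/k. Then xy^t z has p + (p!/k)·k = p + p! copies of a. Now the a-count is p+p! and (b-count)+1 = (p+p!-1)+1 = p+p!, so i ≠ j+1 fails. So xy^t z = a^{p+p!} b^{p+p!-1} ∉ L.
This contradicts the pumping lemma, so L is not regular.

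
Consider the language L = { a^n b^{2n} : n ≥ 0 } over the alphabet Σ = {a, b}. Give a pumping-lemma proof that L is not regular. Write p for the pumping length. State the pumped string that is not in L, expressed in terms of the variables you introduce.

Suppose for contradiction that L is regular, and let p be the pumping length.
Choose w = a^p b^{2p}, which is in L with |w| = 3p ≥ p.
Write w = xyz as guaranteed by the lemma, with |xy| ≤ p and |y| ≥ 1.
Since the first p symbols of w are all a's and |xy| ≤ p, y lies entirely in the leading a-block: y = a^k for some k with 1 ≤ k ≤ p.
Pump with i = 2: xy^2z = a^{p+k} b^{2p}. For this to lie in L we would need 2p = 2(p+k), which forces k = 0. But k ≥ 1, so xy^2z ∉ L.
This contradicts the pumping lemma, so L is not regular.

a^{p+k} b^{2p}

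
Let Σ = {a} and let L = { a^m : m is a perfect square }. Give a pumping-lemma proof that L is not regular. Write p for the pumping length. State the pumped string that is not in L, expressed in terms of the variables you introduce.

a^{p²+k}

Toward a contradiction, assume L is regular with pumping length p.
Take w = a^{p²} ∈ L with |w| = p² ≥ p.
By the pumping lemma, w = xyz with |xy| ≤ p and y is nonempty.
Then y = a^k for some k with 1 ≤ k ≤ p.
Pump with i = 2: xy^2z = a^{p²+k}. Since 1 ≤ k ≤ p, p² < p²+k ≤ p²+p < (p+1)², so p²+k lies strictly between consecutive squares and is not a perfect square. So xy^2z ∉ L.
Contradiction. Therefore L is not regular.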